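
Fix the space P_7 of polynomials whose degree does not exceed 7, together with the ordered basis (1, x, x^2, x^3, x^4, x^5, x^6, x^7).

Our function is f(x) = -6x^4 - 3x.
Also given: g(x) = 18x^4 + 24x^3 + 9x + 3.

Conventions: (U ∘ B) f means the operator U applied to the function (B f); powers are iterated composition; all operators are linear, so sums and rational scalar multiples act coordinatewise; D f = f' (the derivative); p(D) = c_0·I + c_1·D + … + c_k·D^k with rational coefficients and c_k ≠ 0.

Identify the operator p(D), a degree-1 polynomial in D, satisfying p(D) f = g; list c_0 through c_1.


D^0 f = -6x^4 - 3x
D^1 f = -24x^3 - 3
matching coefficients of g against c_0 f + c_1 Df + … from the top degree down determines the c_i
solution: c_0 = -3, c_1 = -1

c_0 = -3, c_1 = -1


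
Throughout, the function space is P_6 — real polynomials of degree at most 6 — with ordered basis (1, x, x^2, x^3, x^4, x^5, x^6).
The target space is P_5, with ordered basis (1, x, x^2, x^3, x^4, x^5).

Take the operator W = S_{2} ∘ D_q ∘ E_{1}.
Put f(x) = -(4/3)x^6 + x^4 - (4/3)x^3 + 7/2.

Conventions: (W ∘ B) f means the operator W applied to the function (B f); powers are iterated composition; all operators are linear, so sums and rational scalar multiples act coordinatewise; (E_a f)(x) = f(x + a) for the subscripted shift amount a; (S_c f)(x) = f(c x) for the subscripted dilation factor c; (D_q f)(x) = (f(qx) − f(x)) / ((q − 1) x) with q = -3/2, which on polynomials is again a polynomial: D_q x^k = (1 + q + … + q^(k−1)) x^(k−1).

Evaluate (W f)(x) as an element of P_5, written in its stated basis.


E_{1} f = -(4/3)x^6 - 8x^5 - 19x^4 - 24x^3 - 18x^2 - 8x + 11/6
D_q E_{1} f = (133/24)x^5 - (55/2)x^4 + (247/8)x^3 - 42x^2 + 9x - 8
S_{2} D_q E_{1} f = (532/3)x^5 - 440x^4 + 247x^3 - 168x^2 + 18x - 8

the result is g(x) = (532/3)x^5 - 440x^4 + 247x^3 - 168x^2 + 18x - 8


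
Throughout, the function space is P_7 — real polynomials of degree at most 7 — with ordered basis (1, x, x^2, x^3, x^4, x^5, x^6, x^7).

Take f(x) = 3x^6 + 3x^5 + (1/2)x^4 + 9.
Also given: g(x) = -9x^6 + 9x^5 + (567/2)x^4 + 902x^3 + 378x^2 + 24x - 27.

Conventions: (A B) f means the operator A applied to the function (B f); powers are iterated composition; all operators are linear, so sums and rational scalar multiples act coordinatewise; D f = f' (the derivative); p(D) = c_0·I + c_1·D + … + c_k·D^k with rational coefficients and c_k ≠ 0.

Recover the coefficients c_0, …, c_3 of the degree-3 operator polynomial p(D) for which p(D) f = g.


D^0 f = 3x^6 + 3x^5 + (1/2)x^4 + 9
D^1 f = 18x^5 + 15x^4 + 2x^3
D^2 f = 90x^4 + 60x^3 + 6x^2
D^3 f = 360x^3 + 180x^2 + 12x
matching coefficients of g against c_0 f + c_1 Df + … from the top degree down determines the c_i
solution: c_0 = -3, c_1 = 1, c_2 = 3, c_3 = 2

p(D) = -3·I + D + 3·D^2 + 2·D^3, i.e. c_0 = -3, c_1 = 1, c_2 = 3, c_3 = 2


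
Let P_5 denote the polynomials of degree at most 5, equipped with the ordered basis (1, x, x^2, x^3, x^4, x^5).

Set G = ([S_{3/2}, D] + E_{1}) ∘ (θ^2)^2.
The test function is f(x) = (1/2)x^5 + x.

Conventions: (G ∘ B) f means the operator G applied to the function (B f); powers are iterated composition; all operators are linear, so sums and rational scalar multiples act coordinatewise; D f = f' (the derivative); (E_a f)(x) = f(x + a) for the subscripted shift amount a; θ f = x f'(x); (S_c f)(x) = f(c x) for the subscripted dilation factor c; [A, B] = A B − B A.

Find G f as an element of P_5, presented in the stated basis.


θ f = (5/2)x^5 + x
θ θ f = (25/2)x^5 + x
θ θ^2 f = (125/2)x^5 + x
θ θ θ^2 f = (625/2)x^5 + x
D (θ^2)^2 f = (3125/2)x^4 + 1
S_{3/2} D (θ^2)^2 f = (253125/32)x^4 + 1
S_{3/2} (θ^2)^2 f = (151875/64)x^5 + (3/2)x
D S_{3/2} (θ^2)^2 f = (759375/64)x^4 + 3/2
[S_{3/2}, D] (θ^2)^2 f = -(253125/64)x^4 - 1/2
E_{1} (θ^2)^2 f = (625/2)x^5 + (3125/2)x^4 + 3125x^3 + 3125x^2 + (3127/2)x + 627/2
([S_{3/2}, D] + E_{1}) (θ^2)^2 f = (625/2)x^5 - (153125/64)x^4 + 3125x^3 + 3125x^2 + (3127/2)x + 313

the image equals g(x) = (625/2)x^5 - (153125/64)x^4 + 3125x^3 + 3125x^2 + (3127/2)x + 313


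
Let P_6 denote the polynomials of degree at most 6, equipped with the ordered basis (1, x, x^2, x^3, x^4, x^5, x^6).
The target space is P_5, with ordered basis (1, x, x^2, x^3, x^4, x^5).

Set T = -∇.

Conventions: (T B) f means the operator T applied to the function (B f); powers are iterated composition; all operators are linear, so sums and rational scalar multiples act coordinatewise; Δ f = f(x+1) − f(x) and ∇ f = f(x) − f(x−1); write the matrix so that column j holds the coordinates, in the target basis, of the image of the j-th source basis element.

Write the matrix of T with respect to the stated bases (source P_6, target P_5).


image of 1: 0
image of x: -1
image of x^2: -2x + 1
image of x^3: -3x^2 + 3x - 1
image of x^4: -4x^3 + 6x^2 - 4x + 1
image of x^5: -5x^4 + 10x^3 - 10x^2 + 5x - 1
image of x^6: -6x^5 + 15x^4 - 20x^3 + 15x^2 - 6x + 1
each image's coordinates form column j of the matrix

the matrix is [[0, -1, 1, -1, 1, -1, 1]; [0, 0, -2, 3, -4, 5, -6]; [0, 0, 0, -3, 6, -10, 15]; [0, 0, 0, 0, -4, 10, -20]; [0, 0, 0, 0, 0, -5, 15]; [0, 0, 0, 0, 0, 0, -6]] (rows listed top to bottom)


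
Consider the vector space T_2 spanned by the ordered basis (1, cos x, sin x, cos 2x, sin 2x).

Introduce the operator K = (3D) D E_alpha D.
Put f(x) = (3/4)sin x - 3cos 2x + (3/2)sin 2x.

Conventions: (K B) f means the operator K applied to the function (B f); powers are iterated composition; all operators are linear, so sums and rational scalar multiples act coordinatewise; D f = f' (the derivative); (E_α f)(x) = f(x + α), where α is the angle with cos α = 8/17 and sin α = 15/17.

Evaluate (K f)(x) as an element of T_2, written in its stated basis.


D f = (3/4)cos x + 3cos 2x + 6sin 2x
E_alpha D f = (6/17)cos x - (45/68)sin x + (957/289)cos 2x - (1686/289)sin 2x
D E_alpha D f = -(45/68)cos x - (6/17)sin x - (3372/289)cos 2x - (1914/289)sin 2x
D (D E_alpha D) f = -(6/17)cos x + (45/68)sin x - (3828/289)cos 2x + (6744/289)sin 2x
(3D) (D E_alpha D) f = -(18/17)cos x + (135/68)sin x - (11484/289)cos 2x + (20232/289)sin 2x

the image equals g(x) = -(18/17)cos x + (135/68)sin x - (11484/289)cos 2x + (20232/289)sin 2x


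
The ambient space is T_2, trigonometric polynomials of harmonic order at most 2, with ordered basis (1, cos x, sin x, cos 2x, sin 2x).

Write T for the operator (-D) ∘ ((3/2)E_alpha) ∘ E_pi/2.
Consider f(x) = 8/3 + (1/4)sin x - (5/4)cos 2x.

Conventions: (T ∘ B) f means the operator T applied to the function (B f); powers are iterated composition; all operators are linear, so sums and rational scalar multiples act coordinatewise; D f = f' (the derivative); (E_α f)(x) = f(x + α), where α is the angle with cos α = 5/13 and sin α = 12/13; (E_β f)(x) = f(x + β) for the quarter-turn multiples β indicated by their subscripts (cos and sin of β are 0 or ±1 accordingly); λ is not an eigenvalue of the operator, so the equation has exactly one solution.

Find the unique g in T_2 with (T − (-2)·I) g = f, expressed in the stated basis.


the image equals g(x) = 4/3 - (18/445)cos x + (67/890)sin x + (55/1514)cos 2x + (1785/3028)sin 2x

write g with unknown coordinates in the stated basis and equate coefficients in (T − (-2)·I) g = f
solving from the highest basis element down gives g = 4/3 - (18/445)cos x + (67/890)sin x + (55/1514)cos 2x + (1785/3028)sin 2x
check: T g = (36/445)cos x + (177/1780)sin x - (4005/3028)cos 2x - (1785/1514)sin 2x
so T g − (-2)·g = 8/3 + (1/4)sin x - (5/4)cos 2x = f ✓


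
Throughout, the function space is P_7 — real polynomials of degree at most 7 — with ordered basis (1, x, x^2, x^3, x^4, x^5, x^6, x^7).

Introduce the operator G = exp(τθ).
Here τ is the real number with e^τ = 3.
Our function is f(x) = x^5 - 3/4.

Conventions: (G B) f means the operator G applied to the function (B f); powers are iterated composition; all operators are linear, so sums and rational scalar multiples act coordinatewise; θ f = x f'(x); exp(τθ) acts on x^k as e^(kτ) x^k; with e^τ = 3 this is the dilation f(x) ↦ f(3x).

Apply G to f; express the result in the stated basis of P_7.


the image equals g(x) = 243x^5 - 3/4

exp(τθ) x^k = e^(kτ) x^k; with e^τ = 3 this sends x^k to 3^k x^k
x^5 ↦ 243 x^5
applying this coordinatewise to f: exp(τθ) f = 243x^5 - 3/4


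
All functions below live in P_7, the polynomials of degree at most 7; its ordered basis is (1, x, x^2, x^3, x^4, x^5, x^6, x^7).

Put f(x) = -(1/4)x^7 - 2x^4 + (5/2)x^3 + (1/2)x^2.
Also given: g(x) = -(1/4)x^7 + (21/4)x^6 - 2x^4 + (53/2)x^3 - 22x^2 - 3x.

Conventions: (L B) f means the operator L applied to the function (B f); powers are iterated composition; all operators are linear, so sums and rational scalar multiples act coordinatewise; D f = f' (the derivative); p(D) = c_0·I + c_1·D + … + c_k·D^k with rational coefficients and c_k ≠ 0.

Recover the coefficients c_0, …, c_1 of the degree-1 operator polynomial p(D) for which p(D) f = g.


c_0 = 1, c_1 = -3

D^0 f = -(1/4)x^7 - 2x^4 + (5/2)x^3 + (1/2)x^2
D^1 f = -(7/4)x^6 - 8x^3 + (15/2)x^2 + x
matching coefficients of g against c_0 f + c_1 Df + … from the top degree down determines the c_i
solution: c_0 = 1, c_1 = -3


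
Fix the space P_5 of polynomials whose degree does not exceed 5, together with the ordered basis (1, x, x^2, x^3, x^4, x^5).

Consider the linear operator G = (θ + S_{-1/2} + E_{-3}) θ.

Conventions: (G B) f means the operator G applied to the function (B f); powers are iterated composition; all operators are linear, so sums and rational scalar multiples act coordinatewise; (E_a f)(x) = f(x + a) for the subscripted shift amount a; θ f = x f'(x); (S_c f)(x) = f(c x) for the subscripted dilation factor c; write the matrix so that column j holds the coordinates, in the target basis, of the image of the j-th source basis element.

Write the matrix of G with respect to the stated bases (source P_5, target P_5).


image of 1: 0
image of x: (3/2)x - 3
image of x^2: (13/2)x^2 - 12x + 18
image of x^3: (93/8)x^3 - 27x^2 + 81x - 81
image of x^4: (81/4)x^4 - 48x^3 + 216x^2 - 432x + 324
image of x^5: (955/32)x^5 - 75x^4 + 450x^3 - 1350x^2 + 2025x - 1215
each image's coordinates form column j of the matrix

the matrix is [[0, -3, 18, -81, 324, -1215]; [0, 3/2, -12, 81, -432, 2025]; [0, 0, 13/2, -27, 216, -1350]; [0, 0, 0, 93/8, -48, 450]; [0, 0, 0, 0, 81/4, -75]; [0, 0, 0, 0, 0, 955/32]] (rows listed top to bottom)


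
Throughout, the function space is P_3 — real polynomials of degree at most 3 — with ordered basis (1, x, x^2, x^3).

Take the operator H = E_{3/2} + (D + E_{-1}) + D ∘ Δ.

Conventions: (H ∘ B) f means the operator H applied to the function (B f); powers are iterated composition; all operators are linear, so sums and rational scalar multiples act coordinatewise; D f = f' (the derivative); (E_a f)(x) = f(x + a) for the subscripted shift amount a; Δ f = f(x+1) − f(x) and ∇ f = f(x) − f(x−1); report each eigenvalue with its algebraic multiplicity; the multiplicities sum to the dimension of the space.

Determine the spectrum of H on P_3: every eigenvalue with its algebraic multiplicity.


image of 1: 2
image of x: 2x + 3/2
image of x^2: 2x^2 + 3x + 21/4
image of x^3: 2x^3 + (9/2)x^2 + (63/4)x + 43/8
the matrix is upper triangular; its diagonal is (2, 2, 2, 2)
for a triangular matrix the eigenvalues are the diagonal entries, with algebraic multiplicity their repetition count

λ = 2 (multiplicity 4)


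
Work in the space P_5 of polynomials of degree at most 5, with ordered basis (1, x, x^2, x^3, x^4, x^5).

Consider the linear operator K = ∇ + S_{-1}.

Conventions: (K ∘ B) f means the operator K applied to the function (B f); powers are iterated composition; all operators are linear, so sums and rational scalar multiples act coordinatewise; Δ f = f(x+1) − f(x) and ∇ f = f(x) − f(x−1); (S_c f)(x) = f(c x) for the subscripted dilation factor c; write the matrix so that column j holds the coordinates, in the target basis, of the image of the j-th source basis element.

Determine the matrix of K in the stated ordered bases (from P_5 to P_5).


the matrix is [[1, 1, -1, 1, -1, 1]; [0, -1, 2, -3, 4, -5]; [0, 0, 1, 3, -6, 10]; [0, 0, 0, -1, 4, -10]; [0, 0, 0, 0, 1, 5]; [0, 0, 0, 0, 0, -1]] (rows listed top to bottom)

image of 1: 1
image of x: -x + 1
image of x^2: x^2 + 2x - 1
image of x^3: -x^3 + 3x^2 - 3x + 1
image of x^4: x^4 + 4x^3 - 6x^2 + 4x - 1
image of x^5: -x^5 + 5x^4 - 10x^3 + 10x^2 - 5x + 1
each image's coordinates form column j of the matrix


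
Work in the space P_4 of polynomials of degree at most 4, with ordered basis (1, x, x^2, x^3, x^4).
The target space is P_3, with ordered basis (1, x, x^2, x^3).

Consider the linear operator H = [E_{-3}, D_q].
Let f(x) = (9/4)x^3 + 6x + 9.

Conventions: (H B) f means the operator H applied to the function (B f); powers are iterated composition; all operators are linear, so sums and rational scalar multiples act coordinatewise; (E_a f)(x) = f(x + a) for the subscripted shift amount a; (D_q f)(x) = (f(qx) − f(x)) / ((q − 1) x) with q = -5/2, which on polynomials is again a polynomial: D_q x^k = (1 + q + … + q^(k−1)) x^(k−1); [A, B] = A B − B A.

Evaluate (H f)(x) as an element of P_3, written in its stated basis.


the image equals g(x) = -(189/2)x + 567/16

D_q f = (171/16)x^2 + 6
E_{-3} D_q f = (171/16)x^2 - (513/8)x + 1635/16
E_{-3} f = (9/4)x^3 - (81/4)x^2 + (267/4)x - 279/4
D_q E_{-3} f = (171/16)x^2 + (243/8)x + 267/4
[E_{-3}, D_q] f = -(189/2)x + 567/16


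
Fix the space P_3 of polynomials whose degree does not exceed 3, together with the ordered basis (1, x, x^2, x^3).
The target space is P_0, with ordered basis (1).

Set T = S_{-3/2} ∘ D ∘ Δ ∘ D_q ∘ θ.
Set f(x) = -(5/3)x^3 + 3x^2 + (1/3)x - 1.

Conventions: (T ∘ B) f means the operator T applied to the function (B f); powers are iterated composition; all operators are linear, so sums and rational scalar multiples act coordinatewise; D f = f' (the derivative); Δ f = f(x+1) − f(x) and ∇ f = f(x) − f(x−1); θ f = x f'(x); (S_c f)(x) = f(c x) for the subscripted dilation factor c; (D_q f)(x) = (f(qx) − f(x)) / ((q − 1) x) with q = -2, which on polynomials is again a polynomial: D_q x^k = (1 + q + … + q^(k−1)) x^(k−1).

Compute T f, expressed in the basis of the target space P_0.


the image equals g(x) = -30

θ f = -5x^3 + 6x^2 + (1/3)x
D_q θ f = -15x^2 - 6x + 1/3
Δ (D_q ∘ θ) f = -30x - 21
D Δ (D_q ∘ θ) f = -30
S_{-3/2} (D ∘ Δ) (D_q ∘ θ) f = -30


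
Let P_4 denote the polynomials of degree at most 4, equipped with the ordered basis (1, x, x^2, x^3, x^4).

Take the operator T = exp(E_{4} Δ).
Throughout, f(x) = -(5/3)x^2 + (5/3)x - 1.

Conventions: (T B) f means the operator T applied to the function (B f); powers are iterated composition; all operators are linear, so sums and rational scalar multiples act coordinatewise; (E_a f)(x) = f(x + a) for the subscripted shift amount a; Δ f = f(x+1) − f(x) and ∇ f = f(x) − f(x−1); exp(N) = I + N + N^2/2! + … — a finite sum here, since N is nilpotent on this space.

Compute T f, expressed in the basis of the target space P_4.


order-1 term: -(10/3)x - 40/3
order-2 term: -5/3
the series for exp(E_{4} Δ) f terminates at order 2
exp(E_{4} Δ) f = -(5/3)x^2 - (5/3)x - 16

the result is g(x) = -(5/3)x^2 - (5/3)x - 16


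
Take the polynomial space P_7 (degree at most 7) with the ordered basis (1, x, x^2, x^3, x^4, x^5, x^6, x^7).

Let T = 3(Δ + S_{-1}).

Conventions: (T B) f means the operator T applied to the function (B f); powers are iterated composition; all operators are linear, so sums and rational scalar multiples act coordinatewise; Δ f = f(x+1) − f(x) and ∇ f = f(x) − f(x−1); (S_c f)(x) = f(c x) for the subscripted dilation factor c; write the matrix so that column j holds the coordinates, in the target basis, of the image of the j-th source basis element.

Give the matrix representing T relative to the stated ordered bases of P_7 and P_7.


the matrix is [[3, 3, 3, 3, 3, 3, 3, 3]; [0, -3, 6, 9, 12, 15, 18, 21]; [0, 0, 3, 9, 18, 30, 45, 63]; [0, 0, 0, -3, 12, 30, 60, 105]; [0, 0, 0, 0, 3, 15, 45, 105]; [0, 0, 0, 0, 0, -3, 18, 63]; [0, 0, 0, 0, 0, 0, 3, 21]; [0, 0, 0, 0, 0, 0, 0, -3]] (rows listed top to bottom)

image of 1: 3
image of x: -3x + 3
image of x^2: 3x^2 + 6x + 3
image of x^3: -3x^3 + 9x^2 + 9x + 3
image of x^4: 3x^4 + 12x^3 + 18x^2 + 12x + 3
image of x^5: -3x^5 + 15x^4 + 30x^3 + 30x^2 + 15x + 3
image of x^6: 3x^6 + 18x^5 + 45x^4 + 60x^3 + 45x^2 + 18x + 3
image of x^7: -3x^7 + 21x^6 + 63x^5 + 105x^4 + 105x^3 + 63x^2 + 21x + 3
each image's coordinates form column j of the matrix


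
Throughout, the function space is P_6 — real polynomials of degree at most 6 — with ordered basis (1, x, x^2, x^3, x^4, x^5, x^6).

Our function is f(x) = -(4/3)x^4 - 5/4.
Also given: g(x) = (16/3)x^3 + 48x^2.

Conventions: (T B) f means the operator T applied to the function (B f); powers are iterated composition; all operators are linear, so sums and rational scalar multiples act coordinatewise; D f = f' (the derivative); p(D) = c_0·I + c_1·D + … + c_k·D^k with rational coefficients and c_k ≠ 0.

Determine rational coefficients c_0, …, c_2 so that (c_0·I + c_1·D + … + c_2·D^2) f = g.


D^0 f = -(4/3)x^4 - 5/4
D^1 f = -(16/3)x^3
D^2 f = -16x^2
matching coefficients of g against c_0 f + c_1 Df + … from the top degree down determines the c_i
solution: c_0 = 0, c_1 = -1, c_2 = -3

c_0 = 0, c_1 = -1, c_2 = -3


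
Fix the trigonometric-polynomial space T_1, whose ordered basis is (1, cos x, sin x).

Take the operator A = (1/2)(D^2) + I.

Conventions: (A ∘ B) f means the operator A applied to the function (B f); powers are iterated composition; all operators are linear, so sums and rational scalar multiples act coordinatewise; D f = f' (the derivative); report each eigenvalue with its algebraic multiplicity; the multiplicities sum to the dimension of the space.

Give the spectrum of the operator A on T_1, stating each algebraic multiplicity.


image of 1: 1
image of cos x: (1/2)cos x
image of sin x: (1/2)sin x
the matrix is diagonal; its diagonal is (1, 1/2, 1/2)
for a triangular matrix the eigenvalues are the diagonal entries, with algebraic multiplicity their repetition count

λ = 1/2 (multiplicity 2), λ = 1 (multiplicity 1)


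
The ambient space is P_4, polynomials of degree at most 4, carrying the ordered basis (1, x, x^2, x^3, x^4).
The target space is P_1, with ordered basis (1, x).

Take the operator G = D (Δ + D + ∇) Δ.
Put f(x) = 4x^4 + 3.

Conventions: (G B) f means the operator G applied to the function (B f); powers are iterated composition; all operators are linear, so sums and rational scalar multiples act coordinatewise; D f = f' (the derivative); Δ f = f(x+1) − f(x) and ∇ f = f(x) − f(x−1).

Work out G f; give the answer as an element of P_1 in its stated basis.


the result is g(x) = 288x + 144

Δ f = 16x^3 + 24x^2 + 16x + 4
Δ Δ f = 48x^2 + 96x + 56
D Δ f = 48x^2 + 48x + 16
∇ Δ f = 48x^2 + 8
(Δ + D + ∇) Δ f = 144x^2 + 144x + 80
D (Δ + D + ∇) Δ f = 288x + 144


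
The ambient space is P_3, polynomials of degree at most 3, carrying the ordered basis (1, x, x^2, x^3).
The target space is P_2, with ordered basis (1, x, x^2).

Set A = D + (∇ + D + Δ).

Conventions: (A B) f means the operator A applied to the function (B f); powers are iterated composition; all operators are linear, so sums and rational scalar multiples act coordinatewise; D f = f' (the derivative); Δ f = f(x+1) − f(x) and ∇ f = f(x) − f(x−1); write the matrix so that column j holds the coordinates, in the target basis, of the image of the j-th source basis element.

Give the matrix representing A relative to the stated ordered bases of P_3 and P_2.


the matrix is [[0, 4, 0, 2]; [0, 0, 8, 0]; [0, 0, 0, 12]] (rows listed top to bottom)

image of 1: 0
image of x: 4
image of x^2: 8x
image of x^3: 12x^2 + 2
each image's coordinates form column j of the matrix


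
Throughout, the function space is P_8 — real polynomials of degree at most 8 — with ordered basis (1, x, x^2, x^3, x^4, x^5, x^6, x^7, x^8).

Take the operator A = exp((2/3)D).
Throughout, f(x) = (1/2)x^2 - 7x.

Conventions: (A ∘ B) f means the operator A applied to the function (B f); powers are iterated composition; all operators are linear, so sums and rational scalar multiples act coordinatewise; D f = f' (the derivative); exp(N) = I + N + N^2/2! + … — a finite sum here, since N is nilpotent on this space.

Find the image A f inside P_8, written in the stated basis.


the result is g(x) = (1/2)x^2 - (19/3)x - 40/9

order-1 term: (2/3)x - 14/3
order-2 term: 2/9
the series for exp((2/3)D) f terminates at order 2
exp((2/3)D) f = (1/2)x^2 - (19/3)x - 40/9


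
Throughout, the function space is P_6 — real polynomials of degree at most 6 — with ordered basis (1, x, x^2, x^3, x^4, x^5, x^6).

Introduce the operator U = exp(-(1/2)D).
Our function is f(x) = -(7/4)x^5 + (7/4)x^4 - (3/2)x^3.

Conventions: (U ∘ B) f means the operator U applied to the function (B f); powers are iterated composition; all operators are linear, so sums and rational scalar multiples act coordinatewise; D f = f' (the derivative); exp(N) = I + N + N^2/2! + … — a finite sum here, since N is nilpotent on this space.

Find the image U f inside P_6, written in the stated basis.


the image equals g(x) = -(7/4)x^5 + (49/8)x^4 - (75/8)x^3 + (113/16)x^2 - (163/64)x + 45/128

order-1 term: (35/8)x^4 - (7/2)x^3 + (9/4)x^2
order-2 term: -(35/8)x^3 + (21/8)x^2 - (9/8)x
order-3 term: (35/16)x^2 - (7/8)x + 3/16
order-4 term: -(35/64)x + 7/64
order-5 term: 7/128
the series for exp(-(1/2)D) f terminates at order 5
exp(-(1/2)D) f = -(7/4)x^5 + (49/8)x^4 - (75/8)x^3 + (113/16)x^2 - (163/64)x + 45/128


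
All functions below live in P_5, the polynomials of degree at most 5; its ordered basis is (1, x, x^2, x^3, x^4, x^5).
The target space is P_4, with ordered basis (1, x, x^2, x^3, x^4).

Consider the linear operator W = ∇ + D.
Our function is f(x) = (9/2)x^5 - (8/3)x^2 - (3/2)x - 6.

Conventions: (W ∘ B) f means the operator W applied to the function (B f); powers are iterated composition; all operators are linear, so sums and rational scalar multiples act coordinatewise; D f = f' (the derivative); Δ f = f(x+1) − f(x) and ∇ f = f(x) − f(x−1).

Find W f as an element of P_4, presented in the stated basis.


∇ f = (45/2)x^4 - 45x^3 + 45x^2 - (167/6)x + 17/3
D f = (45/2)x^4 - (16/3)x - 3/2
(∇ + D) f = 45x^4 - 45x^3 + 45x^2 - (199/6)x + 25/6

g(x) = 45x^4 - 45x^3 + 45x^2 - (199/6)x + 25/6


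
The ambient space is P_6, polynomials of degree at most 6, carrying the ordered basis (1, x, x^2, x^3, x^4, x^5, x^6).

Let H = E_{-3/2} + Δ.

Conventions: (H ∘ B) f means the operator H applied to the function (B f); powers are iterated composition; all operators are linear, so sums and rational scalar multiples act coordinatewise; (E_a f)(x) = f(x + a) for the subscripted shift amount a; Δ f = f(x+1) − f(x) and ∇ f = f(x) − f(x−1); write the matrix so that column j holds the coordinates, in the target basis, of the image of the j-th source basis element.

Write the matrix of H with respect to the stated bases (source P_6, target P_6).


the matrix is [[1, -1/2, 13/4, -19/8, 97/16, -211/32, 793/64]; [0, 1, -1, 39/4, -19/2, 485/16, -633/16]; [0, 0, 1, -3/2, 39/2, -95/4, 1455/16]; [0, 0, 0, 1, -2, 65/2, -95/2]; [0, 0, 0, 0, 1, -5/2, 195/4]; [0, 0, 0, 0, 0, 1, -3]; [0, 0, 0, 0, 0, 0, 1]] (rows listed top to bottom)

image of 1: 1
image of x: x - 1/2
image of x^2: x^2 - x + 13/4
image of x^3: x^3 - (3/2)x^2 + (39/4)x - 19/8
image of x^4: x^4 - 2x^3 + (39/2)x^2 - (19/2)x + 97/16
image of x^5: x^5 - (5/2)x^4 + (65/2)x^3 - (95/4)x^2 + (485/16)x - 211/32
image of x^6: x^6 - 3x^5 + (195/4)x^4 - (95/2)x^3 + (1455/16)x^2 - (633/16)x + 793/64
each image's coordinates form column j of the matrix


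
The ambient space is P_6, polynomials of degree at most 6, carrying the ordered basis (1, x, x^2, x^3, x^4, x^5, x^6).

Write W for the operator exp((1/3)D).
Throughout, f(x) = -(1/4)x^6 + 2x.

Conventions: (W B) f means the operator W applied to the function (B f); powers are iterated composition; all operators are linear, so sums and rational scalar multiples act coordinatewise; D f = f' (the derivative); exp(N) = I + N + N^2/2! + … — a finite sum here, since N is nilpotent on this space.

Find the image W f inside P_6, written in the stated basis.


g(x) = -(1/4)x^6 - (1/2)x^5 - (5/12)x^4 - (5/27)x^3 - (5/108)x^2 + (323/162)x + 1943/2916

order-1 term: -(1/2)x^5 + 2/3
order-2 term: -(5/12)x^4
order-3 term: -(5/27)x^3
order-4 term: -(5/108)x^2
order-5 term: -(1/162)x
order-6 term: -1/2916
the series for exp((1/3)D) f terminates at order 6
exp((1/3)D) f = -(1/4)x^6 - (1/2)x^5 - (5/12)x^4 - (5/27)x^3 - (5/108)x^2 + (323/162)x + 1943/2916


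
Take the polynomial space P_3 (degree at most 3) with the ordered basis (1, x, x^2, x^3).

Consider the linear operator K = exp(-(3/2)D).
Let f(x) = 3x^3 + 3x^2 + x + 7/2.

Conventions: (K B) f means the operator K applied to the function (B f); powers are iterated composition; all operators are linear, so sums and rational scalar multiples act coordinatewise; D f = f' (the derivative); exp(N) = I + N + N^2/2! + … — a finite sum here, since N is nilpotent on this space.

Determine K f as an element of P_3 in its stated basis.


g(x) = 3x^3 - (21/2)x^2 + (49/4)x - 11/8

order-1 term: -(27/2)x^2 - 9x - 3/2
order-2 term: (81/4)x + 27/4
order-3 term: -81/8
the series for exp(-(3/2)D) f terminates at order 3
exp(-(3/2)D) f = 3x^3 - (21/2)x^2 + (49/4)x - 11/8


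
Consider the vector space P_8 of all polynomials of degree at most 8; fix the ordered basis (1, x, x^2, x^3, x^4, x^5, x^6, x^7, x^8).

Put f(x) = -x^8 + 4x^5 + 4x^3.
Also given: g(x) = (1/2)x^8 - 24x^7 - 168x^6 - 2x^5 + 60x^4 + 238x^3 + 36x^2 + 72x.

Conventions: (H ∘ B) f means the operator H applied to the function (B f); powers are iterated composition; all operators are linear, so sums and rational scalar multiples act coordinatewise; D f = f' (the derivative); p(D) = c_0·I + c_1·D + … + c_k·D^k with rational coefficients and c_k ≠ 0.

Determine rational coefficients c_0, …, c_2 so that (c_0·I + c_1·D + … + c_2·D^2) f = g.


D^0 f = -x^8 + 4x^5 + 4x^3
D^1 f = -8x^7 + 20x^4 + 12x^2
D^2 f = -56x^6 + 80x^3 + 24x
matching coefficients of g against c_0 f + c_1 Df + … from the top degree down determines the c_i
solution: c_0 = -1/2, c_1 = 3, c_2 = 3

p(D) = -(1/2)·I + 3·D + 3·D^2, i.e. c_0 = -1/2, c_1 = 3, c_2 = 3


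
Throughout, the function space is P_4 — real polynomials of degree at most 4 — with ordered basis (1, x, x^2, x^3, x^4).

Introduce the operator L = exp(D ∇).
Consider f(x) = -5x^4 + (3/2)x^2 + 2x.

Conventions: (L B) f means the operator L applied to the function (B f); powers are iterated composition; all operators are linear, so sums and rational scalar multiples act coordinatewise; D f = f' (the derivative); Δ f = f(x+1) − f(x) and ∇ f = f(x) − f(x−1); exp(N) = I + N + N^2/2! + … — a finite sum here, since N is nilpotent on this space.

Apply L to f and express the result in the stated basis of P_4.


order-1 term: -60x^2 + 60x - 17
order-2 term: -60
the series for exp(D ∇) f terminates at order 2
exp(D ∇) f = -5x^4 - (117/2)x^2 + 62x - 77

the result is g(x) = -5x^4 - (117/2)x^2 + 62x - 77


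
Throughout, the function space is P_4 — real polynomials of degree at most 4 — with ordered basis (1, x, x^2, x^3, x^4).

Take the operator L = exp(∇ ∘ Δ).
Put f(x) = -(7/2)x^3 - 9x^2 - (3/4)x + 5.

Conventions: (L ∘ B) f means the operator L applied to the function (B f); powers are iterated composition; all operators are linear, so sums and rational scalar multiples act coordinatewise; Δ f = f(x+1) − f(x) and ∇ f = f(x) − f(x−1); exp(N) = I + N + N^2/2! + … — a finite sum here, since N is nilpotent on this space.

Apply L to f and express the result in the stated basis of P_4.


order-1 term: -21x - 18
the series for exp(∇ ∘ Δ) f terminates at order 1
exp(∇ ∘ Δ) f = -(7/2)x^3 - 9x^2 - (87/4)x - 13

the image equals g(x) = -(7/2)x^3 - 9x^2 - (87/4)x - 13


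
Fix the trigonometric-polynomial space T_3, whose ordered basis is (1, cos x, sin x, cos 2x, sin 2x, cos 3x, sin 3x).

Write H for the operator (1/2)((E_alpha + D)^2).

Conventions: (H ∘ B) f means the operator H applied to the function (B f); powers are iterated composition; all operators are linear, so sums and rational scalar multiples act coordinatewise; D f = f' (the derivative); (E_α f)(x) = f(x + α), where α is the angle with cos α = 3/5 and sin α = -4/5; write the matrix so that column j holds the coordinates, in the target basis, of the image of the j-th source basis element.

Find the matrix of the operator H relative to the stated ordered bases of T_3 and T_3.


image of 1: 1/2
image of cos x: (4/25)cos x - (3/25)sin x
image of sin x: (3/25)cos x + (4/25)sin x
image of cos 2x: -(627/1250)cos 2x + (182/625)sin 2x
image of sin 2x: -(182/625)cos 2x - (627/1250)sin 2x
image of cos 3x: -(47936/15625)cos 3x + (38727/15625)sin 3x
image of sin 3x: -(38727/15625)cos 3x - (47936/15625)sin 3x
each image's coordinates form column j of the matrix

the matrix is [[1/2, 0, 0, 0, 0, 0, 0]; [0, 4/25, 3/25, 0, 0, 0, 0]; [0, -3/25, 4/25, 0, 0, 0, 0]; [0, 0, 0, -627/1250, -182/625, 0, 0]; [0, 0, 0, 182/625, -627/1250, 0, 0]; [0, 0, 0, 0, 0, -47936/15625, -38727/15625]; [0, 0, 0, 0, 0, 38727/15625, -47936/15625]] (rows listed top to bottom)


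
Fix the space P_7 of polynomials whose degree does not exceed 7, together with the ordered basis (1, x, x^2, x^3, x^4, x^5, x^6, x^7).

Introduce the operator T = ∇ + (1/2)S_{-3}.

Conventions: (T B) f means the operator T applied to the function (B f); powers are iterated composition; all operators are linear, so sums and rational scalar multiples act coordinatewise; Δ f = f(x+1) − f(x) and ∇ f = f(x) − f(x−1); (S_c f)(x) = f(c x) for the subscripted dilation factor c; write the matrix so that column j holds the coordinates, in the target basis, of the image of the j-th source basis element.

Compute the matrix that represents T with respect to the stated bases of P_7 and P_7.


image of 1: 1/2
image of x: -(3/2)x + 1
image of x^2: (9/2)x^2 + 2x - 1
image of x^3: -(27/2)x^3 + 3x^2 - 3x + 1
image of x^4: (81/2)x^4 + 4x^3 - 6x^2 + 4x - 1
image of x^5: -(243/2)x^5 + 5x^4 - 10x^3 + 10x^2 - 5x + 1
image of x^6: (729/2)x^6 + 6x^5 - 15x^4 + 20x^3 - 15x^2 + 6x - 1
image of x^7: -(2187/2)x^7 + 7x^6 - 21x^5 + 35x^4 - 35x^3 + 21x^2 - 7x + 1
each image's coordinates form column j of the matrix

the matrix is [[1/2, 1, -1, 1, -1, 1, -1, 1]; [0, -3/2, 2, -3, 4, -5, 6, -7]; [0, 0, 9/2, 3, -6, 10, -15, 21]; [0, 0, 0, -27/2, 4, -10, 20, -35]; [0, 0, 0, 0, 81/2, 5, -15, 35]; [0, 0, 0, 0, 0, -243/2, 6, -21]; [0, 0, 0, 0, 0, 0, 729/2, 7]; [0, 0, 0, 0, 0, 0, 0, -2187/2]] (rows listed top to bottom)


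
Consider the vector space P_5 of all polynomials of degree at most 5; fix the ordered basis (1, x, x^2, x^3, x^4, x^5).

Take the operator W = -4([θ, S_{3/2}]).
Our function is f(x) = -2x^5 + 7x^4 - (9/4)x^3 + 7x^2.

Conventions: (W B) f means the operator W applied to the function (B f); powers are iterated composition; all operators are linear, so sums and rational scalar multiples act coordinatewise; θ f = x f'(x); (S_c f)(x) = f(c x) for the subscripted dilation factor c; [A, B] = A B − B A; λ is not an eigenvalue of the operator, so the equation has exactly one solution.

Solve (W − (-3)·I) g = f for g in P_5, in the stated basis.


g(x) = -(2/3)x^5 + (7/3)x^4 - (3/4)x^3 + (7/3)x^2

write g with unknown coordinates in the stated basis and equate coefficients in (W − (-3)·I) g = f
solving from the highest basis element down gives g = -(2/3)x^5 + (7/3)x^4 - (3/4)x^3 + (7/3)x^2
check: W g = 0
so W g − (-3)·g = -2x^5 + 7x^4 - (9/4)x^3 + 7x^2 = f ✓


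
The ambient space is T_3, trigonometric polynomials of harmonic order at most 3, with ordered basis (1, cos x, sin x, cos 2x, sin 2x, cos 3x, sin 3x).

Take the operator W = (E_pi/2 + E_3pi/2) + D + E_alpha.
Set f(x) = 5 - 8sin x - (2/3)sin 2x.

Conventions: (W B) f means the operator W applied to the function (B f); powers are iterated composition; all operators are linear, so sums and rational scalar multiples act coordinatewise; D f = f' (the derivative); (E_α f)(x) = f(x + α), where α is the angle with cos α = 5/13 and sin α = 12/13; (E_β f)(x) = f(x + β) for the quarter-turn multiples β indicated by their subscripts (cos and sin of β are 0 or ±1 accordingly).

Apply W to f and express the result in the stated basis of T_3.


g(x) = 15 - (200/13)cos x - (40/13)sin x - (916/507)cos 2x + (914/507)sin 2x

E_pi/2 f = 5 - 8cos x + (2/3)sin 2x
E_3pi/2 f = 5 + 8cos x + (2/3)sin 2x
(E_pi/2 + E_3pi/2) f = 10 + (4/3)sin 2x
D f = -8cos x - (4/3)cos 2x
E_alpha f = 5 - (96/13)cos x - (40/13)sin x - (80/169)cos 2x + (238/507)sin 2x
((E_pi/2 + E_3pi/2) + D + E_alpha) f = 15 - (200/13)cos x - (40/13)sin x - (916/507)cos 2x + (914/507)sin 2x


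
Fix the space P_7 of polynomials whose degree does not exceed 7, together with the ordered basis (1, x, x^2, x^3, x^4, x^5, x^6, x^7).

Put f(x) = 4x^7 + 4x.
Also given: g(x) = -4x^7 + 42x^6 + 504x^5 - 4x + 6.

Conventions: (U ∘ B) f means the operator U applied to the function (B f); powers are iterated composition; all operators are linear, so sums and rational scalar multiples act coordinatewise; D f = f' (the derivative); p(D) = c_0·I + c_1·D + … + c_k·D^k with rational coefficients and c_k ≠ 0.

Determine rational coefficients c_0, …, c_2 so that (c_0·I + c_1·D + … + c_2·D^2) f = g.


p(D) = -I + (3/2)·D + 3·D^2, i.e. c_0 = -1, c_1 = 3/2, c_2 = 3

D^0 f = 4x^7 + 4x
D^1 f = 28x^6 + 4
D^2 f = 168x^5
matching coefficients of g against c_0 f + c_1 Df + … from the top degree down determines the c_i
solution: c_0 = -1, c_1 = 3/2, c_2 = 3


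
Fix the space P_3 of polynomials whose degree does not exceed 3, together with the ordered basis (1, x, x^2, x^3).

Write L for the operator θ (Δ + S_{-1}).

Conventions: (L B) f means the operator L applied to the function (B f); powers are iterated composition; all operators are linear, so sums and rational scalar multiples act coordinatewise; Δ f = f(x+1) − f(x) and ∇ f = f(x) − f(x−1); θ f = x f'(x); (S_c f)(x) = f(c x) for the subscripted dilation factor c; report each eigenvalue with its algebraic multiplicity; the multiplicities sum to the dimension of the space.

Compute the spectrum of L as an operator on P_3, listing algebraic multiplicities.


λ = -3 (multiplicity 1), λ = -1 (multiplicity 1), λ = 0 (multiplicity 1), λ = 2 (multiplicity 1)

image of 1: 0
image of x: -x
image of x^2: 2x^2 + 2x
image of x^3: -3x^3 + 6x^2 + 3x
the matrix is upper triangular; its diagonal is (0, -1, 2, -3)
for a triangular matrix the eigenvalues are the diagonal entries, with algebraic multiplicity their repetition count


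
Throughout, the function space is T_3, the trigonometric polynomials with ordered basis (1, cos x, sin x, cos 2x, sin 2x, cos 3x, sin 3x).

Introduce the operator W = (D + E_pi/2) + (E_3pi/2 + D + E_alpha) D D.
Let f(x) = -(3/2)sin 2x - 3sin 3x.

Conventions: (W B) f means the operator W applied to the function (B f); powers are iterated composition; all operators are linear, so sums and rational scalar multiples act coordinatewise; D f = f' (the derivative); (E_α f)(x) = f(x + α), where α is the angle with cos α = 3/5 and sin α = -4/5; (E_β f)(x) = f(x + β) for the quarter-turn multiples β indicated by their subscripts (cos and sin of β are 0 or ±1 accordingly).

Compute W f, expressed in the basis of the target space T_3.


g(x) = (81/25)cos 2x - (309/50)sin 2x + (11562/125)cos 3x - (3159/125)sin 3x

D f = -3cos 2x - 9cos 3x
E_pi/2 f = (3/2)sin 2x + 3cos 3x
(D + E_pi/2) f = -3cos 2x + (3/2)sin 2x - 6cos 3x
D f = -3cos 2x - 9cos 3x
D D f = 6sin 2x + 27sin 3x
E_3pi/2 D D f = -6sin 2x + 27cos 3x
D D D f = 12cos 2x + 81cos 3x
E_alpha D D f = -(144/25)cos 2x - (42/25)sin 2x - (1188/125)cos 3x - (3159/125)sin 3x
(E_3pi/2 + D + E_alpha) D D f = (156/25)cos 2x - (192/25)sin 2x + (12312/125)cos 3x - (3159/125)sin 3x
((D + E_pi/2) + (E_3pi/2 + D + E_alpha) D D) f = (81/25)cos 2x - (309/50)sin 2x + (11562/125)cos 3x - (3159/125)sin 3x


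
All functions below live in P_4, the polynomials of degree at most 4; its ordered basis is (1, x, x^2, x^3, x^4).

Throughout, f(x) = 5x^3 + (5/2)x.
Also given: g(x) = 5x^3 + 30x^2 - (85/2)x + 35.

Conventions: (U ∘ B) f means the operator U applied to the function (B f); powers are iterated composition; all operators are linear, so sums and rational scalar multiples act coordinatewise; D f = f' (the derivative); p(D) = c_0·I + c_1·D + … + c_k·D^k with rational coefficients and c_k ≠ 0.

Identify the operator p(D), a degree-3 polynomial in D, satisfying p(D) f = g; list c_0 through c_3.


p(D) = I + 2·D − (3/2)·D^2 + D^3, i.e. c_0 = 1, c_1 = 2, c_2 = -3/2, c_3 = 1

D^0 f = 5x^3 + (5/2)x
D^1 f = 15x^2 + 5/2
D^2 f = 30x
D^3 f = 30
matching coefficients of g against c_0 f + c_1 Df + … from the top degree down determines the c_i
solution: c_0 = 1, c_1 = 2, c_2 = -3/2, c_3 = 1


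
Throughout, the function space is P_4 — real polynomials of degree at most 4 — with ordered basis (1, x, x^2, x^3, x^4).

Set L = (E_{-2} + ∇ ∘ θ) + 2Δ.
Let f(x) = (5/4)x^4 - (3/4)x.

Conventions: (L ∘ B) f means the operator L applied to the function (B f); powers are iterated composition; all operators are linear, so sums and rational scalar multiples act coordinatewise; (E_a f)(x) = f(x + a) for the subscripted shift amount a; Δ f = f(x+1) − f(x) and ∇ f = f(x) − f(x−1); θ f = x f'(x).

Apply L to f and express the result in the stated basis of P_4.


E_{-2} f = (5/4)x^4 - 10x^3 + 30x^2 - (163/4)x + 43/2
θ f = 5x^4 - (3/4)x
∇ θ f = 20x^3 - 30x^2 + 20x - 23/4
(E_{-2} + ∇ ∘ θ) f = (5/4)x^4 + 10x^3 - (83/4)x + 63/4
Δ f = 5x^3 + (15/2)x^2 + 5x + 1/2
(2Δ) f = 10x^3 + 15x^2 + 10x + 1
((E_{-2} + ∇ ∘ θ) + 2Δ) f = (5/4)x^4 + 20x^3 + 15x^2 - (43/4)x + 67/4

the image equals g(x) = (5/4)x^4 + 20x^3 + 15x^2 - (43/4)x + 67/4


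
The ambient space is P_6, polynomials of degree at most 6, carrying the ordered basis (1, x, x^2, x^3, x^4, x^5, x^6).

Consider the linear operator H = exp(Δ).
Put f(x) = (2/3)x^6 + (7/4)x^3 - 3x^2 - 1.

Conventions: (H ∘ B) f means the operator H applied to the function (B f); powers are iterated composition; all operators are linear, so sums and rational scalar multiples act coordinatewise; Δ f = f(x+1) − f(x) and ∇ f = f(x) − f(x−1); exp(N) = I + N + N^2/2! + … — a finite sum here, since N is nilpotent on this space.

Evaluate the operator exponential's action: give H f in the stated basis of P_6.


the image equals g(x) = (2/3)x^6 + 4x^5 + 20x^4 + (821/12)x^3 + (609/4)x^2 + (425/2)x + 1645/12

order-1 term: 4x^5 + 10x^4 + (40/3)x^3 + (61/4)x^2 + (13/4)x - 7/12
order-2 term: 10x^4 + 40x^3 + 70x^2 + (261/4)x + 275/12
order-3 term: (40/3)x^3 + 60x^2 + 100x + 247/4
order-4 term: 10x^2 + 40x + 130/3
order-5 term: 4x + 10
order-6 term: 2/3
the series for exp(Δ) f terminates at order 6
exp(Δ) f = (2/3)x^6 + 4x^5 + 20x^4 + (821/12)x^3 + (609/4)x^2 + (425/2)x + 1645/12


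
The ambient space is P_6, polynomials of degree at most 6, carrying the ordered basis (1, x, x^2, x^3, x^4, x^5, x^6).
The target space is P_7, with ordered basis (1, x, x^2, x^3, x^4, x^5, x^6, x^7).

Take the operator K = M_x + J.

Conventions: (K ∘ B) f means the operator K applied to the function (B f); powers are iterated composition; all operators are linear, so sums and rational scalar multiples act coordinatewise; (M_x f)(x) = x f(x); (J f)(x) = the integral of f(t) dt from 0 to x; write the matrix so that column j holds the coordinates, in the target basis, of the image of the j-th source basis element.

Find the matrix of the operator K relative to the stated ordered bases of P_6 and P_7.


image of 1: 2x
image of x: (3/2)x^2
image of x^2: (4/3)x^3
image of x^3: (5/4)x^4
image of x^4: (6/5)x^5
image of x^5: (7/6)x^6
image of x^6: (8/7)x^7
each image's coordinates form column j of the matrix

the matrix is [[0, 0, 0, 0, 0, 0, 0]; [2, 0, 0, 0, 0, 0, 0]; [0, 3/2, 0, 0, 0, 0, 0]; [0, 0, 4/3, 0, 0, 0, 0]; [0, 0, 0, 5/4, 0, 0, 0]; [0, 0, 0, 0, 6/5, 0, 0]; [0, 0, 0, 0, 0, 7/6, 0]; [0, 0, 0, 0, 0, 0, 8/7]] (rows listed top to bottom)
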